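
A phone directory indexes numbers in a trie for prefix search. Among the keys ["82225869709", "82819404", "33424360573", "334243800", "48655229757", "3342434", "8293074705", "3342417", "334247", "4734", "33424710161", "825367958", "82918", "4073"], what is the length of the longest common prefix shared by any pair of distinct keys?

6

Equivalently: take the maximum, over all pairs, of their longest common prefix length.
e.g. "3342434" and "33424360573" share the prefix "334243" of length 6; no pair shares a longer one.
Longest shared-prefix length: 6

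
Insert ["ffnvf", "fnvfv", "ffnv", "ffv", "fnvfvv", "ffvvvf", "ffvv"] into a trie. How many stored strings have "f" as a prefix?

Filter for entries beginning with "f":
Matches: "ffnv", "ffnvf", "ffv", "ffvv", "ffvvvf", "fnvfv", "fnvfvv"
Count: 7

7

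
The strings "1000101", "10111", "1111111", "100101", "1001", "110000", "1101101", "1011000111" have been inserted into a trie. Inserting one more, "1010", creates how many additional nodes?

Walking "1010" from the root, the first 3 characters ("101") follow existing edges; "0" is the first miss.
Each of the 1 remaining characters creates one node.

1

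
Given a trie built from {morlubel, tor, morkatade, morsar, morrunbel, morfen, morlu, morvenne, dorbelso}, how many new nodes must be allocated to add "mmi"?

"m" is already a path in the trie; the remaining "mi" must be added.
So 3 − 1 = 2 new nodes.

2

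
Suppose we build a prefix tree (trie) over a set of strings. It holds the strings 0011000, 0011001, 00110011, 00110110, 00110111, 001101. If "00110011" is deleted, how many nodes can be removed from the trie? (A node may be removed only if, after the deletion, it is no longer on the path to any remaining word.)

1

A node on "00110011"'s path can go only if nothing else ends at it or branches off below it.
The suffix "1" (1 node) is used only by "00110011"; "0011001" is itself a stored word, so pruning stops there.
Nodes removed: 1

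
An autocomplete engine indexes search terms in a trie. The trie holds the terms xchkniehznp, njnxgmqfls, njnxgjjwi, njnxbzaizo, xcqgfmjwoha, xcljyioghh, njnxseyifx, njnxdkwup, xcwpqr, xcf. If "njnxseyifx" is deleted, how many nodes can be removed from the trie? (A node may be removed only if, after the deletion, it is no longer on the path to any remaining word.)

A node on "njnxseyifx"'s path can go only if nothing else ends at it or branches off below it.
The suffix "seyifx" (6 nodes) is used only by "njnxseyifx"; the node for "njnx" still has the child "g", so pruning stops there.
Nodes removed: 6

6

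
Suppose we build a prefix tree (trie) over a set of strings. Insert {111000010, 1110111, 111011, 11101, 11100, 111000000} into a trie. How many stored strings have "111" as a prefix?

Filter for entries beginning with "111":
Matches: "11100", "111000000", "111000010", "11101", "111011", "1110111"
Count: 6

6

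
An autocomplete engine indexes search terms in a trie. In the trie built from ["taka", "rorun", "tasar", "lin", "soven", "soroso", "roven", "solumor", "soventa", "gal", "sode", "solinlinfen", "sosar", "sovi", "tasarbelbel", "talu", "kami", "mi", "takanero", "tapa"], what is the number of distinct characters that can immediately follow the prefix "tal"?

The children of the "tal" node are the distinct next characters among strings starting with "tal".
Distinct next characters after "tal": u.
That node has 1 child edge.

1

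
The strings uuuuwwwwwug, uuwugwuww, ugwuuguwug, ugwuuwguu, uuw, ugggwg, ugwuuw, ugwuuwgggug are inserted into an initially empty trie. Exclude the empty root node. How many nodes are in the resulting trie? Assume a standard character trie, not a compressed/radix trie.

39

For each word, the new-node count is its length minus the longest prefix already in the trie:
  "uuuuwwwwwug" → 11 new (u, u, u, u, w, w, w, w, w, u, g)
  "uuwugwuww" → prefix "uu" already present; 7 new (w, u, g, w, u, w, w)
  "ugwuuguwug" → prefix "u" already present; 9 new (g, w, u, u, g, u, w, u, g)
  "ugwuuwguu" → prefix "ugwuu" already present; 4 new (w, g, u, u)
  "uuw" → prefix "uuw" already present; 0 new (none)
  "ugggwg" → prefix "ug" already present; 4 new (g, g, w, g)
  "ugwuuw" → prefix "ugwuuw" already present; 0 new (none)
  "ugwuuwgggug" → prefix "ugwuuwg" already present; 4 new (g, g, u, g)
Total nodes = 11 + 7 + 9 + 4 + 0 + 4 + 0 + 4 = 39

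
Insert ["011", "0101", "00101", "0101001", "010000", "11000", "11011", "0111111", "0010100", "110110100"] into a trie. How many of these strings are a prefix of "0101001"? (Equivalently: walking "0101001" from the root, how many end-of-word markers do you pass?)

Check each prefix of "0101001" against the stored set — each match is an end-marker on the path.
Prefixes of the query that are stored words: "0101", "0101001"
Count: 2

2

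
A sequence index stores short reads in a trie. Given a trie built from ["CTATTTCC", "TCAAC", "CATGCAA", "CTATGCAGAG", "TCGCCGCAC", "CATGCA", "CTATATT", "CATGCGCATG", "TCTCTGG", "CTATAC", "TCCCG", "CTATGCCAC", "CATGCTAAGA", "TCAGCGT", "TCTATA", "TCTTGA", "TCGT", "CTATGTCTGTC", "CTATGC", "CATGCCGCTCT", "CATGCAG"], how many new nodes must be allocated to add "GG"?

Nothing in the trie begins with "G"; the whole of "GG" is new.
2 − 0 = 2 new nodes.

2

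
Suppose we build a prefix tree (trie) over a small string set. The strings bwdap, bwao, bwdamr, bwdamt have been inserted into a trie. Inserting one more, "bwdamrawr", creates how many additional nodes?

"bwdamr" is already a path in the trie; the remaining "awr" must be added.
New nodes needed: |"bwdamrawr"| − 6 = 9 − 6 = 3.

3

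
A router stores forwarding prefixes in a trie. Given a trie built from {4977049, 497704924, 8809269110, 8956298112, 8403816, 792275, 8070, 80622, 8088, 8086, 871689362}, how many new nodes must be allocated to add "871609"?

2

"8716" is already a path in the trie; the remaining "09" must be added.
So 6 − 4 = 2 new nodes.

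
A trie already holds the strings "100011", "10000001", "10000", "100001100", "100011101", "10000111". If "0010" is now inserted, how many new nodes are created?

4

No existing word starts with "0", so every character of "0010" needs a new node.
4 − 0 = 4 new nodes.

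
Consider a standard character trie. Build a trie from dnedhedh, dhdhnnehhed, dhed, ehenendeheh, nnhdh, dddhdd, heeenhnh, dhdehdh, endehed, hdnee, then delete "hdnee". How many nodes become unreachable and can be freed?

4

After clearing the end-marker at "hdnee", prune upward until reaching a node still needed by another word.
The suffix "dnee" (4 nodes) is used only by "hdnee"; the node for "h" still has the child "e", so pruning stops there.
Nodes removed: 4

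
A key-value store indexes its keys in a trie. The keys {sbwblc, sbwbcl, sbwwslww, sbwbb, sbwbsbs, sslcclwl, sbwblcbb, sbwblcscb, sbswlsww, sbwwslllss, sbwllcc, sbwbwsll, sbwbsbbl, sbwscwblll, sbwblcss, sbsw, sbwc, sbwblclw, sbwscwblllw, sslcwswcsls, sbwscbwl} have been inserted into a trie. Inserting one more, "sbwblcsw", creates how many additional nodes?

1

The longest prefix of "sbwblcsw" already in the trie is "sbwblcs" (length 7).
Each of the 1 remaining characters creates one node.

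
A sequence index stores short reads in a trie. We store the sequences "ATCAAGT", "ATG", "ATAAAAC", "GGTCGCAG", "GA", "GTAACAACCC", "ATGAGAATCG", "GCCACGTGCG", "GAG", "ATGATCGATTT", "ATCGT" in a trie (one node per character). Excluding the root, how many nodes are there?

57

For each word, the new-node count is its length minus the longest prefix already in the trie:
  "ATCAAGT" → 7 new (A, T, C, A, A, G, T)
  "ATG" → prefix "AT" already present; 1 new (G)
  "ATAAAAC" → prefix "AT" already present; 5 new (A, A, A, A, C)
  "GGTCGCAG" → 8 new (G, G, T, C, G, C, A, G)
  "GA" → prefix "G" already present; 1 new (A)
  "GTAACAACCC" → prefix "G" already present; 9 new (T, A, A, C, A, A, C, C, C)
  "ATGAGAATCG" → prefix "ATG" already present; 7 new (A, G, A, A, T, C, G)
  "GCCACGTGCG" → prefix "G" already present; 9 new (C, C, A, C, G, T, G, C, G)
  "GAG" → prefix "GA" already present; 1 new (G)
  "ATGATCGATTT" → prefix "ATGA" already present; 7 new (T, C, G, A, T, T, T)
  "ATCGT" → prefix "ATC" already present; 2 new (G, T)
Total nodes = 7 + 1 + 5 + 8 + 1 + 9 + 7 + 9 + 1 + 7 + 2 = 57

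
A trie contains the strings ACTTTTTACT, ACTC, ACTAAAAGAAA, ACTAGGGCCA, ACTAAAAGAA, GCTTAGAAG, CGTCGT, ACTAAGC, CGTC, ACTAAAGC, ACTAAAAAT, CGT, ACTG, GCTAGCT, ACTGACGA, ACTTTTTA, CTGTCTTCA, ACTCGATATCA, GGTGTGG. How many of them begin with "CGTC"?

2

Walk to "CGTC"; the words in its subtree are exactly those with that prefix.
Words under "CGTC": CGTC, CGTCGT
Count: 2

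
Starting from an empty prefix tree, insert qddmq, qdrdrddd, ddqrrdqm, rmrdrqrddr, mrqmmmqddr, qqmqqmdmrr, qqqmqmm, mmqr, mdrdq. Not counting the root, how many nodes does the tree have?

Insert word by word; a character creates a node only if that edge doesn't already exist:
  "qddmq" → 5 new (q, d, d, m, q)
  "qdrdrddd" → prefix "qd" already present; 6 new (r, d, r, d, d, d)
  "ddqrrdqm" → 8 new (d, d, q, r, r, d, q, m)
  "rmrdrqrddr" → 10 new (r, m, r, d, r, q, r, d, d, r)
  "mrqmmmqddr" → 10 new (m, r, q, m, m, m, q, d, d, r)
  "qqmqqmdmrr" → prefix "q" already present; 9 new (q, m, q, q, m, d, m, r, r)
  "qqqmqmm" → prefix "qq" already present; 5 new (q, m, q, m, m)
  "mmqr" → prefix "m" already present; 3 new (m, q, r)
  "mdrdq" → prefix "m" already present; 4 new (d, r, d, q)
Total nodes = 5 + 6 + 8 + 10 + 10 + 9 + 5 + 3 + 4 = 60

60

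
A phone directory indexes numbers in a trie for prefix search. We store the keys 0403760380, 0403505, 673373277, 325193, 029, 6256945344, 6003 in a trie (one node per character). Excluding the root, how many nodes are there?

For each word, the new-node count is its length minus the longest prefix already in the trie:
  "0403760380" → 10 new (0, 4, 0, 3, 7, 6, 0, 3, 8, 0)
  "0403505" → prefix "0403" already present; 3 new (5, 0, 5)
  "673373277" → 9 new (6, 7, 3, 3, 7, 3, 2, 7, 7)
  "325193" → 6 new (3, 2, 5, 1, 9, 3)
  "029" → prefix "0" already present; 2 new (2, 9)
  "6256945344" → prefix "6" already present; 9 new (2, 5, 6, 9, 4, 5, 3, 4, 4)
  "6003" → prefix "6" already present; 3 new (0, 0, 3)
Total nodes = 10 + 3 + 9 + 6 + 2 + 9 + 3 = 42

42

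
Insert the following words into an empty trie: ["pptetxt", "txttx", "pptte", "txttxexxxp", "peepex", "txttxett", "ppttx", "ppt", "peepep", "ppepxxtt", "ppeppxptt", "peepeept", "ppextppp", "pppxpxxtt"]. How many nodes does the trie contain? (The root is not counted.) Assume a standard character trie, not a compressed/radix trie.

54

Trace insertions, counting only characters that open a new branch:
  "pptetxt" → 7 new (p, p, t, e, t, x, t)
  "txttx" → 5 new (t, x, t, t, x)
  "pptte" → prefix "ppt" already present; 2 new (t, e)
  "txttxexxxp" → prefix "txttx" already present; 5 new (e, x, x, x, p)
  "peepex" → prefix "p" already present; 5 new (e, e, p, e, x)
  "txttxett" → prefix "txttxe" already present; 2 new (t, t)
  "ppttx" → prefix "pptt" already present; 1 new (x)
  "ppt" → prefix "ppt" already present; 0 new (none)
  "peepep" → prefix "peepe" already present; 1 new (p)
  "ppepxxtt" → prefix "pp" already present; 6 new (e, p, x, x, t, t)
  "ppeppxptt" → prefix "ppep" already present; 5 new (p, x, p, t, t)
  "peepeept" → prefix "peepe" already present; 3 new (e, p, t)
  "ppextppp" → prefix "ppe" already present; 5 new (x, t, p, p, p)
  "pppxpxxtt" → prefix "pp" already present; 7 new (p, x, p, x, x, t, t)
Total nodes = 7 + 5 + 2 + 5 + 5 + 2 + 1 + 0 + 1 + 6 + 5 + 3 + 5 + 7 = 54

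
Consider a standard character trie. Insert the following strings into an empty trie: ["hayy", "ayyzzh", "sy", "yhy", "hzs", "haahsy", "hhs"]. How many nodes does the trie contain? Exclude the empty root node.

23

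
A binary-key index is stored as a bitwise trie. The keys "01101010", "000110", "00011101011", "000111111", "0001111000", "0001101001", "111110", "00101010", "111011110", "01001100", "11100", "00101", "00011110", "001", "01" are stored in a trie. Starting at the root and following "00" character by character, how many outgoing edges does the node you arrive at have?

Follow the path "00" to its node, then look at its outgoing edges.
Characters that immediately follow "00" among the stored strings: {0, 1}.
That node has 2 child edges.

2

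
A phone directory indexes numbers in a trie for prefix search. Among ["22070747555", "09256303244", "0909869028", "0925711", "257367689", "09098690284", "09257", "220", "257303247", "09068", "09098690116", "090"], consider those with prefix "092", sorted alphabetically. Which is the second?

09257

Filter for "092…" and sort: "09256303244", "09257", "0925711"
The 2nd is 09257.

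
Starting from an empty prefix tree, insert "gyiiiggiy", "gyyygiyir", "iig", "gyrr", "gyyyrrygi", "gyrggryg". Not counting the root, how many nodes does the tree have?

For each word, the new-node count is its length minus the longest prefix already in the trie:
  "gyiiiggiy" → 9 new (g, y, i, i, i, g, g, i, y)
  "gyyygiyir" → prefix "gy" already present; 7 new (y, y, g, i, y, i, r)
  "iig" → 3 new (i, i, g)
  "gyrr" → prefix "gy" already present; 2 new (r, r)
  "gyyyrrygi" → prefix "gyyy" already present; 5 new (r, r, y, g, i)
  "gyrggryg" → prefix "gyr" already present; 5 new (g, g, r, y, g)
Total nodes = 9 + 7 + 3 + 2 + 5 + 5 = 31

31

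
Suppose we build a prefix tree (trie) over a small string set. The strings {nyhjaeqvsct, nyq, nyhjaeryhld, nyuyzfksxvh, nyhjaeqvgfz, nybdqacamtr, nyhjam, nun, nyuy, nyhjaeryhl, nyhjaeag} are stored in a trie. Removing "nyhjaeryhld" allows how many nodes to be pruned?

After clearing the end-marker at "nyhjaeryhld", prune upward until reaching a node still needed by another word.
The suffix "d" (1 node) is used only by "nyhjaeryhld"; "nyhjaeryhl" is itself a stored word, so pruning stops there.
Nodes removed: 1

1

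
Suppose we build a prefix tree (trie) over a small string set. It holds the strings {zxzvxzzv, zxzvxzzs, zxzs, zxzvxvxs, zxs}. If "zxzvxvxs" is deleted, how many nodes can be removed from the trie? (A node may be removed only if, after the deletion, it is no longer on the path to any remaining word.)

After clearing the end-marker at "zxzvxvxs", prune upward until reaching a node still needed by another word.
The suffix "vxs" (3 nodes) is used only by "zxzvxvxs"; the node for "zxzvx" still has the child "z", so pruning stops there.
Nodes removed: 3

3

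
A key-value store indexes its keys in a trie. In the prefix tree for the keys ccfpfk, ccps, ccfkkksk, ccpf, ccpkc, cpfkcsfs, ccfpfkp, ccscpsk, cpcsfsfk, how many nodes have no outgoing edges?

8

A leaf is a node with no children — equivalently, the end of a word that is not a proper prefix of any other stored word.
Those words: "ccfkkksk", "ccfpfkp", "ccpf", "ccpkc", "ccps", "ccscpsk", "cpcsfsfk", "cpfkcsfs"
Leaf count: 8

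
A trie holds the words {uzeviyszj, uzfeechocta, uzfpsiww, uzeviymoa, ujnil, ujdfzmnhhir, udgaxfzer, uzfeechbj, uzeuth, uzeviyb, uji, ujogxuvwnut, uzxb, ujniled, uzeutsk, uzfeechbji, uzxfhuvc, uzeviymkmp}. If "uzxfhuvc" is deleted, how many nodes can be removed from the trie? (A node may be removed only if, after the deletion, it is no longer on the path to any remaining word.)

After clearing the end-marker at "uzxfhuvc", prune upward until reaching a node still needed by another word.
The suffix "fhuvc" (5 nodes) is used only by "uzxfhuvc"; the node for "uzx" still has the child "b", so pruning stops there.
Nodes removed: 5

5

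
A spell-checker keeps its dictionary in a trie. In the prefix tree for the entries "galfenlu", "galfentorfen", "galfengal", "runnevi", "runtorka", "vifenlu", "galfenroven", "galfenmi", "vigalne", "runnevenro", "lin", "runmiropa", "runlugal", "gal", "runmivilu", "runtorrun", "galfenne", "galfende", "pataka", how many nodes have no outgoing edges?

A leaf is a node with no children — equivalently, the end of a word that is not a proper prefix of any other stored word.
Those words: "galfende", "galfengal", "galfenlu", "galfenmi", "galfenne", "galfenroven", "galfentorfen", "lin", "pataka", "runlugal", "runmiropa", "runmivilu", "runnevenro", "runnevi", "runtorka", "runtorrun", "vifenlu", "vigalne"
Leaf count: 18

18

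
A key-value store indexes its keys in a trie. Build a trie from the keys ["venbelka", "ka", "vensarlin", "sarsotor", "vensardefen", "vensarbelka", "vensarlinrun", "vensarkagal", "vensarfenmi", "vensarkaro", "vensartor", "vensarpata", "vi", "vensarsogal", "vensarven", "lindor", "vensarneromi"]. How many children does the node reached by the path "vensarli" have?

The children of the "vensarli" node are the distinct next characters among strings starting with "vensarli".
Characters that immediately follow "vensarli" among the stored strings: {n}.
That node has 1 child edge.

1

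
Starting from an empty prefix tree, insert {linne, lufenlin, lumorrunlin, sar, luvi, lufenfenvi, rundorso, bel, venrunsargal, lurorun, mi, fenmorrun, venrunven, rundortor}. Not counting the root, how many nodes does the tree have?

For each word, the new-node count is its length minus the longest prefix already in the trie:
  "linne" → 5 new (l, i, n, n, e)
  "lufenlin" → prefix "l" already present; 7 new (u, f, e, n, l, i, n)
  "lumorrunlin" → prefix "lu" already present; 9 new (m, o, r, r, u, n, l, i, n)
  "sar" → 3 new (s, a, r)
  "luvi" → prefix "lu" already present; 2 new (v, i)
  "lufenfenvi" → prefix "lufen" already present; 5 new (f, e, n, v, i)
  "rundorso" → 8 new (r, u, n, d, o, r, s, o)
  "bel" → 3 new (b, e, l)
  "venrunsargal" → 12 new (v, e, n, r, u, n, s, a, r, g, a, l)
  "lurorun" → prefix "lu" already present; 5 new (r, o, r, u, n)
  "mi" → 2 new (m, i)
  "fenmorrun" → 9 new (f, e, n, m, o, r, r, u, n)
  "venrunven" → prefix "venrun" already present; 3 new (v, e, n)
  "rundortor" → prefix "rundor" already present; 3 new (t, o, r)
Total nodes = 5 + 7 + 9 + 3 + 2 + 5 + 8 + 3 + 12 + 5 + 2 + 9 + 3 + 3 = 76

76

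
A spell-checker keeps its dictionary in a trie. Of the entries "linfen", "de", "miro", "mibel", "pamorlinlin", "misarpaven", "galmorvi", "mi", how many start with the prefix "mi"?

Filter for entries beginning with "mi":
Words under "mi": mi, mibel, miro, misarpaven
Count: 4

4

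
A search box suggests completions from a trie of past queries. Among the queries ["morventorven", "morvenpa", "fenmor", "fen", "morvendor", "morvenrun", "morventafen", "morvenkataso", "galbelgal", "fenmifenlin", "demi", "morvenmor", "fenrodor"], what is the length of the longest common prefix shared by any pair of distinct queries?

7

The deepest shared node is where two words last agree before diverging.
e.g. "morventafen" and "morventorven" share the prefix "morvent" of length 7; no pair shares a longer one.
Longest shared-prefix length: 7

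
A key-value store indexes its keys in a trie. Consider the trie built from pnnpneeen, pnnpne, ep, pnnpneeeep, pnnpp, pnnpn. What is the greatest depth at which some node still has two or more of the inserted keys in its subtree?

The deepest shared node is where two words last agree before diverging.
"pnnpneeeep" and "pnnpneeen" agree on "pnnpneee" (8 characters) before diverging; nothing deeper is shared.
Longest shared-prefix length: 8

8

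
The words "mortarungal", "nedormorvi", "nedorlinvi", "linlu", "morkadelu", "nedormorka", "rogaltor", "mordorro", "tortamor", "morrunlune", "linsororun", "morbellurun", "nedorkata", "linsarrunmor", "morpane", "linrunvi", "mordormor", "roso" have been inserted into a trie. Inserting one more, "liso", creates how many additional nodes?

The longest prefix of "liso" already in the trie is "li" (length 2).
So 4 − 2 = 2 new nodes.

2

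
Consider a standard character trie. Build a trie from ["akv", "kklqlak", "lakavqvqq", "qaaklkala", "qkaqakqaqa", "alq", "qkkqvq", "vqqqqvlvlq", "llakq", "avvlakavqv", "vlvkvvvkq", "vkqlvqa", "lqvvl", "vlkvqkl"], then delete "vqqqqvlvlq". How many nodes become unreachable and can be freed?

9

After clearing the end-marker at "vqqqqvlvlq", prune upward until reaching a node still needed by another word.
The suffix "qqqqvlvlq" (9 nodes) is used only by "vqqqqvlvlq"; the node for "v" still has the child "l", so pruning stops there.
Nodes removed: 9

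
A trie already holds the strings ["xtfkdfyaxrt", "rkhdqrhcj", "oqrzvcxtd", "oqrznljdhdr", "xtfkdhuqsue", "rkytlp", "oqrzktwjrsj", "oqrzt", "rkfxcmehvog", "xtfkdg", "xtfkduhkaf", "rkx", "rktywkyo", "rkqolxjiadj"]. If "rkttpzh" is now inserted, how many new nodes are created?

"rkt" is already a path in the trie; the remaining "tpzh" must be added.
So 7 − 3 = 4 new nodes.

4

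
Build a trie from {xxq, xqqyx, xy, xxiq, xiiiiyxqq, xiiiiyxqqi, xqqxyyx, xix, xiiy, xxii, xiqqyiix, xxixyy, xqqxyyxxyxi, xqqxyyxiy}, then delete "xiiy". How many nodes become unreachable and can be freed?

A node on "xiiy"'s path can go only if nothing else ends at it or branches off below it.
The suffix "y" (1 node) is used only by "xiiy"; the node for "xii" still has the child "i", so pruning stops there.
Nodes removed: 1

1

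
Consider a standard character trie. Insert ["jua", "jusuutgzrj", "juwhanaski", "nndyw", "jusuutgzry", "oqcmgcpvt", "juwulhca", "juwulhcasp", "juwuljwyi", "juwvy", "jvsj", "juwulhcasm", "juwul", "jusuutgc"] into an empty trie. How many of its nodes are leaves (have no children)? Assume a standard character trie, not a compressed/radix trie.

Leaves are exactly the stored words that no other stored word extends.
Those words: "jua", "jusuutgc", "jusuutgzrj", "jusuutgzry", "juwhanaski", "juwulhcasm", "juwulhcasp", "juwuljwyi", "juwvy", "jvsj", "nndyw", "oqcmgcpvt"
Leaf count: 12

12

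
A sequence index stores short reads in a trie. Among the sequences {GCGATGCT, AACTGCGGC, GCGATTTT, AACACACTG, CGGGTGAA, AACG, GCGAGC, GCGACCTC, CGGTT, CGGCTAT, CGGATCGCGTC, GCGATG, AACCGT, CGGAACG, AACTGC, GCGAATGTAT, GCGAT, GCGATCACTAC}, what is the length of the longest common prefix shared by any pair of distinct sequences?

Equivalently: take the maximum, over all pairs, of their longest common prefix length.
"AACTGC" and "AACTGCGGC" agree on "AACTGC" (6 characters) before diverging; nothing deeper is shared.
Longest shared-prefix length: 6

6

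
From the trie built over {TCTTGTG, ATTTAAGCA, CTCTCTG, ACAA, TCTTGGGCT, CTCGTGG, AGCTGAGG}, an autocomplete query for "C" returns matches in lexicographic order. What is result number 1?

CTCGTGG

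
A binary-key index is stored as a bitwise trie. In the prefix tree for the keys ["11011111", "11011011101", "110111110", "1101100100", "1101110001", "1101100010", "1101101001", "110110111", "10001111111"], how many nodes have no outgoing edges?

7

Leaves are exactly the stored words that no other stored word extends.
Those words: "10001111111", "1101100010", "1101100100", "1101101001", "11011011101", "1101110001", "110111110"
Leaf count: 7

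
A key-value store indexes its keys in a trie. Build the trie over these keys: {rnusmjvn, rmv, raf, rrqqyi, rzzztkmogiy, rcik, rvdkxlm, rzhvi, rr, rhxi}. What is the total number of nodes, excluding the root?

42

For each word, the new-node count is its length minus the longest prefix already in the trie:
  "rnusmjvn" → 8 new (r, n, u, s, m, j, v, n)
  "rmv" → prefix "r" already present; 2 new (m, v)
  "raf" → prefix "r" already present; 2 new (a, f)
  "rrqqyi" → prefix "r" already present; 5 new (r, q, q, y, i)
  "rzzztkmogiy" → prefix "r" already present; 10 new (z, z, z, t, k, m, o, g, i, y)
  "rcik" → prefix "r" already present; 3 new (c, i, k)
  "rvdkxlm" → prefix "r" already present; 6 new (v, d, k, x, l, m)
  "rzhvi" → prefix "rz" already present; 3 new (h, v, i)
  "rr" → prefix "rr" already present; 0 new (none)
  "rhxi" → prefix "r" already present; 3 new (h, x, i)
Total nodes = 8 + 2 + 2 + 5 + 10 + 3 + 6 + 3 + 0 + 3 = 42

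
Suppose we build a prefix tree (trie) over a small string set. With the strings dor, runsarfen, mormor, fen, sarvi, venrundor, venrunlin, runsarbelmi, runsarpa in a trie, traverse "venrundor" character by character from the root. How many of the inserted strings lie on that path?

1

Walk "venrundor" from the root; an end-of-word marker is hit whenever a stored word is a prefix of "venrundor".
Prefixes of the query that are stored words: "venrundor"
Count: 1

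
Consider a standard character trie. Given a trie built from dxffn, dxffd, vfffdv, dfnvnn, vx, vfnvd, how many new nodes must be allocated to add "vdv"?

The longest prefix of "vdv" already in the trie is "v" (length 1).
New nodes needed: |"vdv"| − 1 = 3 − 1 = 2.

2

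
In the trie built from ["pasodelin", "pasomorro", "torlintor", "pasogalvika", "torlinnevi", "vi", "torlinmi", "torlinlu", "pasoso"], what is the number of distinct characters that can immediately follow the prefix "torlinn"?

1

The children of the "torlinn" node are the distinct next characters among strings starting with "torlinn".
Characters that immediately follow "torlinn" among the stored strings: {e}.
That node has 1 child edge.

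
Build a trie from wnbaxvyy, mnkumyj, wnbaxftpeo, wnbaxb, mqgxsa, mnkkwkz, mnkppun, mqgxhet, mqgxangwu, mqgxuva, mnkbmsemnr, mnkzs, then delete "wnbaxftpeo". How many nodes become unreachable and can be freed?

5

After clearing the end-marker at "wnbaxftpeo", prune upward until reaching a node still needed by another word.
The suffix "ftpeo" (5 nodes) is used only by "wnbaxftpeo"; the node for "wnbax" still has the child "v", so pruning stops there.
Nodes removed: 5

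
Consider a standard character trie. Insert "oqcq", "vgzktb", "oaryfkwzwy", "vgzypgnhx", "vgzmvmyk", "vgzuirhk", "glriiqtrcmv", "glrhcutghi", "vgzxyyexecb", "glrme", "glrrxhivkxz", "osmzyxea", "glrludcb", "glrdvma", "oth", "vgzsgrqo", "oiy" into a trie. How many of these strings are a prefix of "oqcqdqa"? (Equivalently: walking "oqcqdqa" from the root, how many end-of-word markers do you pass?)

Walk "oqcqdqa" from the root; an end-of-word marker is hit whenever a stored word is a prefix of "oqcqdqa".
Prefixes of the query that are stored words: "oqcq"
Count: 1

1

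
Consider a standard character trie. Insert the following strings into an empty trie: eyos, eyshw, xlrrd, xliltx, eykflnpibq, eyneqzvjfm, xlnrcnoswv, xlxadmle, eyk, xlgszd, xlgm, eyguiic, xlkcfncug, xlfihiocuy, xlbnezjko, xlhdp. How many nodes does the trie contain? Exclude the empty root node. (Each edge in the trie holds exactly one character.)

81

Count nodes per top-level branch (shared prefixes stored once):
  'e'-branch (eyguiic, eyk, eykflnpibq, eyneqzvjfm, eyos, eyshw): 28 nodes
  'x'-branch (xlbnezjko, xlfihiocuy, xlgm, xlgszd, xlhdp, xliltx, xlkcfncug, xlnrcnoswv, xlrrd, xlxadmle): 53 nodes
Sum: 81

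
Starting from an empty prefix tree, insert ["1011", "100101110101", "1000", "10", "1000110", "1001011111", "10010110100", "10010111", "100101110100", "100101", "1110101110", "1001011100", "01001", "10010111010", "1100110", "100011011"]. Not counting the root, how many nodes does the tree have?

Insert word by word; a character creates a node only if that edge doesn't already exist:
  "1011" → 4 new (1, 0, 1, 1)
  "100101110101" → prefix "10" already present; 10 new (0, 1, 0, 1, 1, 1, 0, 1, 0, 1)
  "1000" → prefix "100" already present; 1 new (0)
  "10" → prefix "10" already present; 0 new (none)
  "1000110" → prefix "1000" already present; 3 new (1, 1, 0)
  "1001011111" → prefix "10010111" already present; 2 new (1, 1)
  "10010110100" → prefix "1001011" already present; 4 new (0, 1, 0, 0)
  "10010111" → prefix "10010111" already present; 0 new (none)
  "100101110100" → prefix "10010111010" already present; 1 new (0)
  "100101" → prefix "100101" already present; 0 new (none)
  "1110101110" → prefix "1" already present; 9 new (1, 1, 0, 1, 0, 1, 1, 1, 0)
  "1001011100" → prefix "100101110" already present; 1 new (0)
  "01001" → 5 new (0, 1, 0, 0, 1)
  "10010111010" → prefix "10010111010" already present; 0 new (none)
  "1100110" → prefix "11" already present; 5 new (0, 0, 1, 1, 0)
  "100011011" → prefix "1000110" already present; 2 new (1, 1)
Total nodes = 4 + 10 + 1 + 0 + 3 + 2 + 4 + 0 + 1 + 0 + 9 + 1 + 5 + 0 + 5 + 2 = 47

47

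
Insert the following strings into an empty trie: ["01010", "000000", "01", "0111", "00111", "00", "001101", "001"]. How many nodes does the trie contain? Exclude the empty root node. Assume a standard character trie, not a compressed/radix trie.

17

Trace insertions, counting only characters that open a new branch:
  "01010" → 5 new (0, 1, 0, 1, 0)
  "000000" → prefix "0" already present; 5 new (0, 0, 0, 0, 0)
  "01" → prefix "01" already present; 0 new (none)
  "0111" → prefix "01" already present; 2 new (1, 1)
  "00111" → prefix "00" already present; 3 new (1, 1, 1)
  "00" → prefix "00" already present; 0 new (none)
  "001101" → prefix "0011" already present; 2 new (0, 1)
  "001" → prefix "001" already present; 0 new (none)
Total nodes = 5 + 5 + 0 + 2 + 3 + 0 + 2 + 0 = 17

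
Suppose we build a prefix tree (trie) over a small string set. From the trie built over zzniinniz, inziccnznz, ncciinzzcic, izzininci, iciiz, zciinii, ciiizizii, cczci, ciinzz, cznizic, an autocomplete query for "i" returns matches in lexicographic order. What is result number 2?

inziccnznz

Words with prefix "i", in lexicographic order: "iciiz", "inziccnznz", "izzininci"
Position 2: inziccnznz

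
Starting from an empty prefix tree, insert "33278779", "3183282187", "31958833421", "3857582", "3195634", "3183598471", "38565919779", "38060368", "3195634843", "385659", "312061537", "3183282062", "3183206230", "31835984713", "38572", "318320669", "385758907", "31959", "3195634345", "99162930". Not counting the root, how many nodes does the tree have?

Insert word by word; a character creates a node only if that edge doesn't already exist:
  "33278779" → 8 new (3, 3, 2, 7, 8, 7, 7, 9)
  "3183282187" → prefix "3" already present; 9 new (1, 8, 3, 2, 8, 2, 1, 8, 7)
  "31958833421" → prefix "31" already present; 9 new (9, 5, 8, 8, 3, 3, 4, 2, 1)
  "3857582" → prefix "3" already present; 6 new (8, 5, 7, 5, 8, 2)
  "3195634" → prefix "3195" already present; 3 new (6, 3, 4)
  "3183598471" → prefix "3183" already present; 6 new (5, 9, 8, 4, 7, 1)
  "38565919779" → prefix "385" already present; 8 new (6, 5, 9, 1, 9, 7, 7, 9)
  "38060368" → prefix "38" already present; 6 new (0, 6, 0, 3, 6, 8)
  "3195634843" → prefix "3195634" already present; 3 new (8, 4, 3)
  "385659" → prefix "385659" already present; 0 new (none)
  "312061537" → prefix "31" already present; 7 new (2, 0, 6, 1, 5, 3, 7)
  "3183282062" → prefix "3183282" already present; 3 new (0, 6, 2)
  "3183206230" → prefix "31832" already present; 5 new (0, 6, 2, 3, 0)
  "31835984713" → prefix "3183598471" already present; 1 new (3)
  "38572" → prefix "3857" already present; 1 new (2)
  "318320669" → prefix "3183206" already present; 2 new (6, 9)
  "385758907" → prefix "385758" already present; 3 new (9, 0, 7)
  "31959" → prefix "3195" already present; 1 new (9)
  "3195634345" → prefix "3195634" already present; 3 new (3, 4, 5)
  "99162930" → 8 new (9, 9, 1, 6, 2, 9, 3, 0)
Total nodes = 8 + 9 + 9 + 6 + 3 + 6 + 8 + 6 + 3 + 0 + 7 + 3 + 5 + 1 + 1 + 2 + 3 + 1 + 3 + 8 = 92

92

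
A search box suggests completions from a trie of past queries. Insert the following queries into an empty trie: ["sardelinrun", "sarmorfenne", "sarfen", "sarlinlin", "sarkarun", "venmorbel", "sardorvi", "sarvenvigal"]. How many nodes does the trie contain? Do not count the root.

54

For each word, the new-node count is its length minus the longest prefix already in the trie:
  "sardelinrun" → 11 new (s, a, r, d, e, l, i, n, r, u, n)
  "sarmorfenne" → prefix "sar" already present; 8 new (m, o, r, f, e, n, n, e)
  "sarfen" → prefix "sar" already present; 3 new (f, e, n)
  "sarlinlin" → prefix "sar" already present; 6 new (l, i, n, l, i, n)
  "sarkarun" → prefix "sar" already present; 5 new (k, a, r, u, n)
  "venmorbel" → 9 new (v, e, n, m, o, r, b, e, l)
  "sardorvi" → prefix "sard" already present; 4 new (o, r, v, i)
  "sarvenvigal" → prefix "sar" already present; 8 new (v, e, n, v, i, g, a, l)
Total nodes = 11 + 8 + 3 + 6 + 5 + 9 + 4 + 8 = 54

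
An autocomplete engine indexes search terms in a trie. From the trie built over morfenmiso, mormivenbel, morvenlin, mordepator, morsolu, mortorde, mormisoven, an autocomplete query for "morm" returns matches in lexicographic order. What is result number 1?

mormisoven

Words with prefix "morm", in lexicographic order: "mormisoven", "mormivenbel"
The 1st is mormisoven.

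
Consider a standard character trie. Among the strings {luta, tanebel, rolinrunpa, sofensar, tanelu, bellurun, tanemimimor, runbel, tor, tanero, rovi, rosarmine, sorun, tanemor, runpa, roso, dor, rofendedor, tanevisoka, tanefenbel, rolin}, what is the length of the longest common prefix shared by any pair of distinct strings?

Equivalently: take the maximum, over all pairs, of their longest common prefix length.
"rolin" and "rolinrunpa" agree on "rolin" (5 characters) before diverging; nothing deeper is shared.
Longest shared-prefix length: 5

5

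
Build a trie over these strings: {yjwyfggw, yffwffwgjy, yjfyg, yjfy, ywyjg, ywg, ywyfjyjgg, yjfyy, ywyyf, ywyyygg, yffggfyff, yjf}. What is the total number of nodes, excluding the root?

Trace insertions, counting only characters that open a new branch:
  "yjwyfggw" → 8 new (y, j, w, y, f, g, g, w)
  "yffwffwgjy" → prefix "y" already present; 9 new (f, f, w, f, f, w, g, j, y)
  "yjfyg" → prefix "yj" already present; 3 new (f, y, g)
  "yjfy" → prefix "yjfy" already present; 0 new (none)
  "ywyjg" → prefix "y" already present; 4 new (w, y, j, g)
  "ywg" → prefix "yw" already present; 1 new (g)
  "ywyfjyjgg" → prefix "ywy" already present; 6 new (f, j, y, j, g, g)
  "yjfyy" → prefix "yjfy" already present; 1 new (y)
  "ywyyf" → prefix "ywy" already present; 2 new (y, f)
  "ywyyygg" → prefix "ywyy" already present; 3 new (y, g, g)
  "yffggfyff" → prefix "yff" already present; 6 new (g, g, f, y, f, f)
  "yjf" → prefix "yjf" already present; 0 new (none)
Total nodes = 8 + 9 + 3 + 0 + 4 + 1 + 6 + 1 + 2 + 3 + 6 + 0 = 43

43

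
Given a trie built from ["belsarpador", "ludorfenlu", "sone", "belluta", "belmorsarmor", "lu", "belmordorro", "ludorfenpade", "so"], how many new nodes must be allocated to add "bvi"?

2

"b" is already a path in the trie; the remaining "vi" must be added.
Each of the 2 remaining characters creates one node.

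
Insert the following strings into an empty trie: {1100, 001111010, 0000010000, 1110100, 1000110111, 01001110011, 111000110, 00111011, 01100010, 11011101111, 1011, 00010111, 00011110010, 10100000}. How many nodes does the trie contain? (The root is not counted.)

86

For each word, the new-node count is its length minus the longest prefix already in the trie:
  "1100" → 4 new (1, 1, 0, 0)
  "001111010" → 9 new (0, 0, 1, 1, 1, 1, 0, 1, 0)
  "0000010000" → prefix "00" already present; 8 new (0, 0, 0, 1, 0, 0, 0, 0)
  "1110100" → prefix "11" already present; 5 new (1, 0, 1, 0, 0)
  "1000110111" → prefix "1" already present; 9 new (0, 0, 0, 1, 1, 0, 1, 1, 1)
  "01001110011" → prefix "0" already present; 10 new (1, 0, 0, 1, 1, 1, 0, 0, 1, 1)
  "111000110" → prefix "1110" already present; 5 new (0, 0, 1, 1, 0)
  "00111011" → prefix "00111" already present; 3 new (0, 1, 1)
  "01100010" → prefix "01" already present; 6 new (1, 0, 0, 0, 1, 0)
  "11011101111" → prefix "110" already present; 8 new (1, 1, 1, 0, 1, 1, 1, 1)
  "1011" → prefix "10" already present; 2 new (1, 1)
  "00010111" → prefix "000" already present; 5 new (1, 0, 1, 1, 1)
  "00011110010" → prefix "0001" already present; 7 new (1, 1, 1, 0, 0, 1, 0)
  "10100000" → prefix "101" already present; 5 new (0, 0, 0, 0, 0)
Total nodes = 4 + 9 + 8 + 5 + 9 + 10 + 5 + 3 + 6 + 8 + 2 + 5 + 7 + 5 = 86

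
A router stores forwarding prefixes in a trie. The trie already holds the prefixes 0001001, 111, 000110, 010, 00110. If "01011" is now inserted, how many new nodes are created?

2

The longest prefix of "01011" already in the trie is "010" (length 3).
So 5 − 3 = 2 new nodes.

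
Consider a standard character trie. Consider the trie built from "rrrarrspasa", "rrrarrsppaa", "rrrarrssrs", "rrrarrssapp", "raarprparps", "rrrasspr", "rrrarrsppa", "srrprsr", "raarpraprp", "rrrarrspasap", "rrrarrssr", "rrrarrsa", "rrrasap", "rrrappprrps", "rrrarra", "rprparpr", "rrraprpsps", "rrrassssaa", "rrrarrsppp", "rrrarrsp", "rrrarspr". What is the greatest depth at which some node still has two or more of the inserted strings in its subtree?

11

Look for the deepest trie node that still has at least two words in its subtree.
e.g. "rrrarrspasa" and "rrrarrspasap" share the prefix "rrrarrspasa" of length 11; no pair shares a longer one.
Longest shared-prefix length: 11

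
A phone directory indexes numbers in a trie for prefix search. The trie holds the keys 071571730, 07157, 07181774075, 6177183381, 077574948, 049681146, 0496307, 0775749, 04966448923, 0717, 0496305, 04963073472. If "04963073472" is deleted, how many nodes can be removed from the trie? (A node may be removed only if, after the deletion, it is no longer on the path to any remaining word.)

4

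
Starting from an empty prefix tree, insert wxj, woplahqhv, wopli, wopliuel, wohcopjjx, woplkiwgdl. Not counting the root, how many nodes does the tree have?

28

Insert word by word; a character creates a node only if that edge doesn't already exist:
  "wxj" → 3 new (w, x, j)
  "woplahqhv" → prefix "w" already present; 8 new (o, p, l, a, h, q, h, v)
  "wopli" → prefix "wopl" already present; 1 new (i)
  "wopliuel" → prefix "wopli" already present; 3 new (u, e, l)
  "wohcopjjx" → prefix "wo" already present; 7 new (h, c, o, p, j, j, x)
  "woplkiwgdl" → prefix "wopl" already present; 6 new (k, i, w, g, d, l)
Total nodes = 3 + 8 + 1 + 3 + 7 + 6 = 28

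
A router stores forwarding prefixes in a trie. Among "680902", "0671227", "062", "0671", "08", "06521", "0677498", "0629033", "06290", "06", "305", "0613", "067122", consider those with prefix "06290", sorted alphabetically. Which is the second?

0629033

Filter for "06290…" and sort: "06290", "0629033"
Position 2: 0629033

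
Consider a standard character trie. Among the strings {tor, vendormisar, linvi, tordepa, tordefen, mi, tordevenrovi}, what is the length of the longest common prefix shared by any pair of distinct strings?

5

The deepest shared node is where two words last agree before diverging.
e.g. "tordefen" and "tordepa" share the prefix "torde" of length 5; no pair shares a longer one.
Longest shared-prefix length: 5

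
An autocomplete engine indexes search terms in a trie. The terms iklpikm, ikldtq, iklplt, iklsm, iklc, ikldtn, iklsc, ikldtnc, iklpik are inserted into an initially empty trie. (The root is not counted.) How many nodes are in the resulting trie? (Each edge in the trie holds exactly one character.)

Count nodes per top-level branch (shared prefixes stored once):
  'i'-branch (iklc, ikldtn, ikldtnc, ikldtq, iklpik, iklpikm, iklplt, iklsc, iklsm): 18 nodes
Sum: 18

18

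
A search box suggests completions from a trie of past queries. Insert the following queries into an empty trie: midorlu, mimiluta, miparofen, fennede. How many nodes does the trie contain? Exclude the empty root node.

For each word, the new-node count is its length minus the longest prefix already in the trie:
  "midorlu" → 7 new (m, i, d, o, r, l, u)
  "mimiluta" → prefix "mi" already present; 6 new (m, i, l, u, t, a)
  "miparofen" → prefix "mi" already present; 7 new (p, a, r, o, f, e, n)
  "fennede" → 7 new (f, e, n, n, e, d, e)
Total nodes = 7 + 6 + 7 + 7 = 27

27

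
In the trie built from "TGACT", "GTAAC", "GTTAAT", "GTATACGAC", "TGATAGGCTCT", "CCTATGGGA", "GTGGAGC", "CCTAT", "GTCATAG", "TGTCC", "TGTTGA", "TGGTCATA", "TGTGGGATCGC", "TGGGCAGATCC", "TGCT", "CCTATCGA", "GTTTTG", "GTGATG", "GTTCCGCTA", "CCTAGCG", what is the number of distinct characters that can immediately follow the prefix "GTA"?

Walk "GTA" from the root, arriving at one node.
Distinct next characters after "GTA": A, T.
That node has 2 child edges.

2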